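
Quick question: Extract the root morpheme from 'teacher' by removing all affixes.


Remove suffix '-er' from 'teacher' to get root 'teach'.

teach


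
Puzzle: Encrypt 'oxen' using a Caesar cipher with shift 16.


Shift each letter by 16: o -> e, x -> n, e -> u, n -> d. Result: 'enud'.

enud


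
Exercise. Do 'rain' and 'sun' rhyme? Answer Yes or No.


Rime (stressed vowel + following sounds) of 'rain': -ain = /eɪn/
Rime of 'sun': -un = /ʌn/
/eɪn/ and /ʌn/ are different ending sounds, so the words do not rhyme.

No


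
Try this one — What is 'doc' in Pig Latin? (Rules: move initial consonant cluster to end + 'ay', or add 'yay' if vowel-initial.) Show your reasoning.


'doc': move consonant cluster 'd' to end and add 'ay': 'ocday'.

ocday


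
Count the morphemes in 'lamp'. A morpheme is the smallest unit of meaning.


Decomposition: lamp (free morpheme) = 1 morpheme(s)

1 morphemes


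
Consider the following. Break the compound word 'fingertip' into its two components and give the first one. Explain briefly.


Split 'fingertip' into 'finger' + 'tip'. The first part is 'finger'.

finger


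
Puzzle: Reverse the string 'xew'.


Reverse 'xew' character by character: 'wex'.

wex


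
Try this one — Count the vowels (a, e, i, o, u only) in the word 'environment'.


Vowels in 'environment': e, i, o, e = 4 vowels.

4


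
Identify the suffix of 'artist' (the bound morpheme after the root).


The word 'artist' = 'art' (root) + '-ist' (suffix). The suffix is '-ist'.

ist


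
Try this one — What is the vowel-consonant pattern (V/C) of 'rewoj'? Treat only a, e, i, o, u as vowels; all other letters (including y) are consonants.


Letter mapping: r = C, e = V, w = C, o = V, j = C.

CVCVC


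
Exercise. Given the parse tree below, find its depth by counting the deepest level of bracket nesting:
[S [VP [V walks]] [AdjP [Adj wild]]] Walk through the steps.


Count bracket nesting levels:
'[' at pos 0: depth = 1
'[' at pos 3: depth = 2
'[' at pos 7: depth = 3
'[' at pos 18: depth = 2
'[' at pos 24: depth = 3
Maximum depth reached: 3

3


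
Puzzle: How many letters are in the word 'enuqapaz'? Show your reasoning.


Spell out 'enuqapaz' and number each letter: e(1), n(2), u(3), q(4), a(5), p(6), a(7), z(8). Total: 8 letters.

8


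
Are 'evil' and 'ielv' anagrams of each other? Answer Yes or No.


Sorted letters of 'evil': 'eilv'
Sorted letters of 'ielv': 'eilv'
They match.

Yes


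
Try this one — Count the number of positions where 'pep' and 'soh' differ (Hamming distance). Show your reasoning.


Alignment:
Position 1: 'p' vs 's' = DIFFER
Position 2: 'e' vs 'o' = DIFFER
Position 3: 'p' vs 'h' = DIFFER
Total differences: 3

3


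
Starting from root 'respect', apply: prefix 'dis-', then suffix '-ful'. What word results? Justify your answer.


Step 1: Add prefix 'dis-' to 'respect' = 'disrespect'
Step 2: Add suffix '-ful' to 'disrespect' = 'disrespectful'

disrespectful


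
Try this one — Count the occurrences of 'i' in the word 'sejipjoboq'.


Letter 'i' in 'sejipjoboq': found at position(s) 4 = 1 occurrence(s).

1


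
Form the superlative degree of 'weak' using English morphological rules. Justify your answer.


Apply superlative formation (add -est): 'weak' -> 'weakest'.

weakest


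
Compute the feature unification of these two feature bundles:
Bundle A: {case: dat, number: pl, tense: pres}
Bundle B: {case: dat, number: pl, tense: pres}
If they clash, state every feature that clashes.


Compare features:
case: A=dat vs B=dat -> unified: dat
number: A=pl vs B=pl -> unified: pl
tense: A=pres vs B=pres -> unified: pres
No clashes found.

Unified: {case: dat, number: pl, tense: pres}


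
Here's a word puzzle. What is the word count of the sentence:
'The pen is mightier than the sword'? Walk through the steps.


Split into words: The | pen | is | mightier | than | the | sword = 7 words.

7


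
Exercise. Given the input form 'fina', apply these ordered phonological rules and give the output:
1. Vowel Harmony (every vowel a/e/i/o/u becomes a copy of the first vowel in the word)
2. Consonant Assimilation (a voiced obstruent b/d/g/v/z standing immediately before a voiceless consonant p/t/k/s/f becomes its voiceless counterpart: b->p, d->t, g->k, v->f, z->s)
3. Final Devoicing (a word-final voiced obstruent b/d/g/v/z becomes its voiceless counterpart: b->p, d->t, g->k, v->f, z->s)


Starting form: 'fina'
Rule 1: Vowel Harmony: all vowels become 'i' (matching first vowel). 'fina' -> 'fini'
Rule 2: Consonant Assimilation: no voiced obstruent (b/d/g/v/z) stands immediately before a voiceless consonant (p/t/k/s/f). No change.
Rule 3: Final Devoicing: the word ends in the vowel 'i', not a consonant. No change.
Final form: 'fini'

fini


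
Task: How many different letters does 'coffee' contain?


Unique letters in 'coffee': {c, e, f, o} = 4 distinct letters.

4


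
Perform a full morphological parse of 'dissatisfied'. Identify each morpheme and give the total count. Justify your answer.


Step 1: Identify prefix: 'dis' (meaning: not/apart)
Step 2: Identify root: 'satisfy'
Step 3: Identify suffix(es): 'ed'
Decomposition: dis- (prefix: not/apart) + satisfy (root) + -ed (suffix: past)
Total morphemes: 3

3 morphemes (dis- (prefix: not/apart) + satisfy (root) + -ed (suffix: past))


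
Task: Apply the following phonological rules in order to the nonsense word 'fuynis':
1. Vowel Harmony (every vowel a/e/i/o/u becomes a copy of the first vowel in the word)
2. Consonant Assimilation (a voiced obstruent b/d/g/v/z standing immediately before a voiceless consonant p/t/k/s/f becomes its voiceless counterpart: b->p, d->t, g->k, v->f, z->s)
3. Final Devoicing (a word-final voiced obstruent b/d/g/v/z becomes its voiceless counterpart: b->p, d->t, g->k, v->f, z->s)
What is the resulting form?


Starting form: 'fuynis'
Rule 1: Vowel Harmony: all vowels become 'u' (matching first vowel). 'fuynis' -> 'fuynus'
Rule 2: Consonant Assimilation: no voiced obstruent (b/d/g/v/z) stands immediately before a voiceless consonant (p/t/k/s/f). No change.
Rule 3: Final Devoicing: final consonant 's' is not one of the voiced obstruents b/d/g/v/z. No change.
Final form: 'fuynus'

fuynus


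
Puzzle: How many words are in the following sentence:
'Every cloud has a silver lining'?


Split into words: Every | cloud | has | a | silver | lining = 6 words.

6


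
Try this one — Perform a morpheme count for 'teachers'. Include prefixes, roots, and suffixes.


Decomposition: teach (root) + -er (suffix) + -s (plural) = 3 morpheme(s)

3 morphemes


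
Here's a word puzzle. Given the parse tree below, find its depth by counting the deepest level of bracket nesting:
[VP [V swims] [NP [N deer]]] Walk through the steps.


Count bracket nesting levels:
'[' at pos 0: depth = 1
'[' at pos 4: depth = 2
'[' at pos 14: depth = 2
'[' at pos 18: depth = 3
Maximum depth reached: 3

3


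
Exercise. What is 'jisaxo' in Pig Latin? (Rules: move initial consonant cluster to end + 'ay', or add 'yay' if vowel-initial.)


'jisaxo': move consonant cluster 'j' to end and add 'ay': 'isaxojay'.

isaxojay


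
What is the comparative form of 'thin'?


Apply comparative formation (double final consonant, add -er): 'thin' -> 'thinner'.

thinner


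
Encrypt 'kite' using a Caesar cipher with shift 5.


Shift each letter by 5: k -> p, i -> n, t -> y, e -> j. Result: 'pnyj'.

pnyj


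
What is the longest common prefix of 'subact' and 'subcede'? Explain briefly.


Compare from the start: 3 characters match: 'sub'. Mismatch at position 4: 'a' vs 'c'.

sub


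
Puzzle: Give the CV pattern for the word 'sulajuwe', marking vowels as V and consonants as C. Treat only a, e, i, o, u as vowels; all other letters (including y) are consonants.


Letter mapping: s = C, u = V, l = C, a = V, j = C, u = V, w = C, e = V.

CVCVCVCV


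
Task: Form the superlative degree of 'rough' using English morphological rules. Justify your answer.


Apply superlative formation (add -est): 'rough' -> 'roughest'.

roughest


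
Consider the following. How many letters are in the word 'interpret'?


Spell out 'interpret' and number each letter: i(1), n(2), t(3), e(4), r(5), p(6), r(7), e(8), t(9). Total: 9 letters.

9


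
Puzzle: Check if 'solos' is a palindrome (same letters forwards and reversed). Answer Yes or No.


Forward: 'solos'
Reversed: 'solos'
They are identical.

Yes


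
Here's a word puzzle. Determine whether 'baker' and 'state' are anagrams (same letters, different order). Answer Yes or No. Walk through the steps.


Sorted letters of 'baker': 'abekr'
Sorted letters of 'state': 'aestt'
They do not match.

No


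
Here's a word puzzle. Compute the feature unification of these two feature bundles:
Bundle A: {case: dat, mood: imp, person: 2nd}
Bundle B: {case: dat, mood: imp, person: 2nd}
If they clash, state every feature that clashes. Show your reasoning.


Compare features:
case: A=dat vs B=dat -> unified: dat
mood: A=imp vs B=imp -> unified: imp
person: A=2nd vs B=2nd -> unified: 2nd
No clashes found.

Unified: {case: dat, mood: imp, person: 2nd}


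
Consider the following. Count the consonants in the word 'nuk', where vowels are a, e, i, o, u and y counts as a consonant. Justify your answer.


Consonants in 'nuk': n, k = 2 consonants.

2


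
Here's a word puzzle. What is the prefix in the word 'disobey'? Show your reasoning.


The word 'disobey' = 'dis' (prefix) + 'obey' (root). The prefix is 'dis'.

dis


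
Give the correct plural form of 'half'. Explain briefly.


Apply rule: Change -f to -ves. 'half' becomes 'halves'.

halves


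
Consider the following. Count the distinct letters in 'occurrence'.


Unique letters in 'occurrence': {c, e, n, o, r, u} = 6 distinct letters.

6


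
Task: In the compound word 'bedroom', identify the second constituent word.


Split 'bedroom' into 'bed' + 'room'. The second part is 'room'.

room


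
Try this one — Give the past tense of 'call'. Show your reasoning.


Apply rule: Add -ed. 'call' becomes 'called'.

called


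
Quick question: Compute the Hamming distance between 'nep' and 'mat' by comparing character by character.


Alignment:
Position 1: 'n' vs 'm' = DIFFER
Position 2: 'e' vs 'a' = DIFFER
Position 3: 'p' vs 't' = DIFFER
Total differences: 3

3


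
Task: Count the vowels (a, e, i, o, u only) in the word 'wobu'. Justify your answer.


Vowels in 'wobu': o, u = 2 vowels.

2


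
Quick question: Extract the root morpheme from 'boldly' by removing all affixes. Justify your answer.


Remove suffix '-ly' from 'boldly' to get root 'bold'.

bold


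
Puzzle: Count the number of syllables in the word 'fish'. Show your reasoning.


Break 'fish' into syllables: fish -> fish = 1 syllable

1 syllable


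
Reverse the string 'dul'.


Reverse 'dul' character by character: 'lud'.

lud


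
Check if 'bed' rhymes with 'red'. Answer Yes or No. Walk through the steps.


Rime (stressed vowel + following sounds) of 'bed': -ed = /ɛd/
Rime of 'red': -ed = /ɛd/
/ɛd/ and /ɛd/ are the same ending sound, so the words rhyme.

Yes


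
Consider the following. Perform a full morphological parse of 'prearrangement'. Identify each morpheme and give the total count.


Step 1: Identify prefix: 'pre' (meaning: before)
Step 2: Identify root: 'arrange'
Step 3: Identify suffix(es): 'ment'
Decomposition: pre- (prefix: before) + arrange (root) + -ment (suffix: action/result)
Total morphemes: 3

3 morphemes (pre- (prefix: before) + arrange (root) + -ment (suffix: action/result))


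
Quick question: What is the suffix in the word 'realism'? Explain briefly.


The word 'realism' = 'real' (root) + '-ism' (suffix). The suffix is '-ism'.

ism


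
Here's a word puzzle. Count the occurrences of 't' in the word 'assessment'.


Letter 't' in 'assessment': found at position(s) 10 = 1 occurrence(s).

1


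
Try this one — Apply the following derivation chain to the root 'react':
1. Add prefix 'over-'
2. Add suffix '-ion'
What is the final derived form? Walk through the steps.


Step 1: Add prefix 'over-' to 'react' = 'overreact'
Step 2: Add suffix '-ion' to 'overreact' = 'overreaction'

overreaction


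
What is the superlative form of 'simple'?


Apply superlative formation (ends in e: add -st): 'simple' -> 'simplest'.

simplest


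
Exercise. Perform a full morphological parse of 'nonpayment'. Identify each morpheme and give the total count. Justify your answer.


Step 1: Identify prefix: 'non' (meaning: not)
Step 2: Identify root: 'pay'
Step 3: Identify suffix(es): 'ment'
Decomposition: non- (prefix: not) + pay (root) + -ment (suffix: action/result)
Total morphemes: 3

3 morphemes (non- (prefix: not) + pay (root) + -ment (suffix: action/result))


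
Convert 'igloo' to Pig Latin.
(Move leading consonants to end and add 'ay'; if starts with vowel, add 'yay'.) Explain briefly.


'igloo' starts with a vowel, so add 'yay': 'iglooyay'.

iglooyay


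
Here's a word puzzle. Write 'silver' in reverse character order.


Reverse 'silver' character by character: 'revlis'.

revlis


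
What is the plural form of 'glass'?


Apply rule: Add -es (sibilant/fricative ending). 'glass' becomes 'glasses'.

glasses


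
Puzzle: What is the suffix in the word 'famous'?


The word 'famous' = 'fame' (root) + '-ous' (suffix). The suffix is '-ous'.

ous


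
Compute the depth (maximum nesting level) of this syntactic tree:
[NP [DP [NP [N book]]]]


Count bracket nesting levels:
'[' at pos 0: depth = 1
'[' at pos 4: depth = 2
'[' at pos 8: depth = 3
'[' at pos 12: depth = 4
Maximum depth reached: 4

4


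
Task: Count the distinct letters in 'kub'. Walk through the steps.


Unique letters in 'kub': {b, k, u} = 3 distinct letters.

3


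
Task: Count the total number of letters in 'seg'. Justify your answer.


Spell out 'seg' and number each letter: s(1), e(2), g(3). Total: 3 letters.

3


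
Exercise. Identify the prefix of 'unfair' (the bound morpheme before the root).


The word 'unfair' = 'un' (prefix) + 'fair' (root). The prefix is 'un'.

un


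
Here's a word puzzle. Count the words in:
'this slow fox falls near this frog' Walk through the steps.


Split into words: this | slow | fox | falls | near | this | frog = 7 words.

7


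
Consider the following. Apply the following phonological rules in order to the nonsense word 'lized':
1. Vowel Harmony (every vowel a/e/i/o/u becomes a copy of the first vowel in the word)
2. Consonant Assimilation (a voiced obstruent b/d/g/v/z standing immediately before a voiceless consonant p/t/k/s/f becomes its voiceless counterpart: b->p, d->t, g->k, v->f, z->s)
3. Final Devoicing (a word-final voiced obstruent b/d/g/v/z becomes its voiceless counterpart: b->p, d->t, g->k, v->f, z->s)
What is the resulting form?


Starting form: 'lized'
Rule 1: Vowel Harmony: all vowels become 'i' (matching first vowel). 'lized' -> 'lizid'
Rule 2: Consonant Assimilation: no voiced obstruent (b/d/g/v/z) stands immediately before a voiceless consonant (p/t/k/s/f). No change.
Rule 3: Final Devoicing: word-final voiced obstruent 'd' becomes voiceless 't'. 'lizid' -> 'lizit'
Final form: 'lizit'

lizit


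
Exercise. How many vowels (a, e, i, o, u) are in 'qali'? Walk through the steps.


Vowels in 'qali': a, i = 2 vowels.

2


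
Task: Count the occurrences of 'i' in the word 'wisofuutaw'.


Letter 'i' in 'wisofuutaw': found at position(s) 2 = 1 occurrence(s).

1


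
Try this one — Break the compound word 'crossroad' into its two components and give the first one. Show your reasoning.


Split 'crossroad' into 'cross' + 'road'. The first part is 'cross'.

cross


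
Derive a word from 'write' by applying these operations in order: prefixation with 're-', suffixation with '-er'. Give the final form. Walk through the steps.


Step 1: Add prefix 're-' to 'write' = 'rewrite'
Step 2: Add suffix '-er' to 'rewrite' = 'rewriter'

rewriter


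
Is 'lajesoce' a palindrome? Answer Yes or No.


Forward: 'lajesoce'
Reversed: 'ecosejal'
They differ.

No


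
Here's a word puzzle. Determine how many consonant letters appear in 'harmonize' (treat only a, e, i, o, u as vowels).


Consonants in 'harmonize': h, r, m, n, z = 5 consonants.

5


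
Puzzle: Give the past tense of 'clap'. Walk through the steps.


Apply rule: Double final consonant and add -ed. 'clap' becomes 'clapped'.

clapped


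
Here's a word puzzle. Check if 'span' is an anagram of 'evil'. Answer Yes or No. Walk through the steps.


Sorted letters of 'span': 'anps'
Sorted letters of 'evil': 'eilv'
They do not match.

No


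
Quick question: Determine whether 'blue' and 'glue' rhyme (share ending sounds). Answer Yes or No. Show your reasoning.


Rime (stressed vowel + following sounds) of 'blue': -ue = /uː/
Rime of 'glue': -ue = /uː/
/uː/ and /uː/ are the same ending sound, so the words rhyme.

Yes


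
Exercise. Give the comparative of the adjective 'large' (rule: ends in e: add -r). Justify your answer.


Apply comparative formation (ends in e: add -r): 'large' -> 'larger'.

larger


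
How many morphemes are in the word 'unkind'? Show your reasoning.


Decomposition: un- (prefix) + kind (root) = 2 morpheme(s)

2 morphemes


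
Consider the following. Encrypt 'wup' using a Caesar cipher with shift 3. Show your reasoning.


Shift each letter by 3: w -> z, u -> x, p -> s. Result: 'zxs'.

zxs


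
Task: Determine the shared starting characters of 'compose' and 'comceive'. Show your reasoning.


Compare from the start: 3 characters match: 'com'. Mismatch at position 4: 'p' vs 'c'.

com


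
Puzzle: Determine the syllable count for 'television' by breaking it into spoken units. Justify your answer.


Break 'television' into syllables: tel-e-vi-sion -> tel | e | vi | sion = 4 syllables

4 syllables


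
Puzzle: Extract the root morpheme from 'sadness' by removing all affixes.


Remove suffix '-ness' from 'sadness' to get root 'sad'.

sad


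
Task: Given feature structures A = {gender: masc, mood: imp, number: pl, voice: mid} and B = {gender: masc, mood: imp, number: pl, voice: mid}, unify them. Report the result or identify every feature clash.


Compare features:
gender: A=masc vs B=masc -> unified: masc
mood: A=imp vs B=imp -> unified: imp
number: A=pl vs B=pl -> unified: pl
voice: A=mid vs B=mid -> unified: mid
No clashes found.

Unified: {gender: masc, mood: imp, number: pl, voice: mid}


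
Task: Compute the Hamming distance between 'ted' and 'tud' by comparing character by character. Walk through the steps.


Alignment:
Position 1: 't' vs 't' = match
Position 2: 'e' vs 'u' = DIFFER
Position 3: 'd' vs 'd' = match
Total differences: 1

1


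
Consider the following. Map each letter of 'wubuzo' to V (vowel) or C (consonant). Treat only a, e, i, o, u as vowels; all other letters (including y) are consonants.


Letter mapping: w = C, u = V, b = C, u = V, z = C, o = V.

CVCVCV


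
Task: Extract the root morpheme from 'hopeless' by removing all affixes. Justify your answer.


Remove suffix '-less' from 'hopeless' to get root 'hope'.

hope


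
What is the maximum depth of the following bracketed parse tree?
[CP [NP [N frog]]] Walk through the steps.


Count bracket nesting levels:
'[' at pos 0: depth = 1
'[' at pos 4: depth = 2
'[' at pos 8: depth = 3
Maximum depth reached: 3

3


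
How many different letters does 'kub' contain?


Unique letters in 'kub': {b, k, u} = 3 distinct letters.

3


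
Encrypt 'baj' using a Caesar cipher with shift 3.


Shift each letter by 3: b -> e, a -> d, j -> m. Result: 'edm'.

edm


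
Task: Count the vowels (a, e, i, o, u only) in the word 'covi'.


Vowels in 'covi': o, i = 2 vowels.

2


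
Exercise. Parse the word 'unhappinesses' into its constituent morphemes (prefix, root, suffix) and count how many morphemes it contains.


Step 1: Identify prefix: 'un' (meaning: not/reverse)
Step 2: Identify root: 'happy'
Step 3: Identify suffix(es): 'ness, es'
Decomposition: un- (prefix: not/reverse) + happy (root) + -ness (suffix: state of) + -es (plural)
Total morphemes: 4

4 morphemes (un- (prefix: not/reverse) + happy (root) + -ness (suffix: state of) + -es (plural))


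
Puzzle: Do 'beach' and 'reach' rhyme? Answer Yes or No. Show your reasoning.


Rime (stressed vowel + following sounds) of 'beach': -each = /iːtʃ/
Rime of 'reach': -each = /iːtʃ/
/iːtʃ/ and /iːtʃ/ are the same ending sound, so the words rhyme.

Yes


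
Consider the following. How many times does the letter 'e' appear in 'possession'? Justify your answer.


Letter 'e' in 'possession': found at position(s) 5 = 1 occurrence(s).

1


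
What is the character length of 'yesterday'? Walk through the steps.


Spell out 'yesterday' and number each letter: y(1), e(2), s(3), t(4), e(5), r(6), d(7), a(8), y(9). Total: 9 letters.

9


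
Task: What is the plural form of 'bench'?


Apply rule: Add -es (sibilant/fricative ending). 'bench' becomes 'benches'.

benches


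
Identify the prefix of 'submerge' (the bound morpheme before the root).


The word 'submerge' = 'sub' (prefix) + 'merge' (root). The prefix is 'sub'.

sub


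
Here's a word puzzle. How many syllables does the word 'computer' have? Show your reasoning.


Break 'computer' into syllables: com-pu-ter -> com | pu | ter = 3 syllables

3 syllables


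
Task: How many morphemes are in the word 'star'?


Decomposition: star (free morpheme) = 1 morpheme(s)

1 morphemes


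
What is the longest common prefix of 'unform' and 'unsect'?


Compare from the start: 2 characters match: 'un'. Mismatch at position 3: 'f' vs 's'.

un


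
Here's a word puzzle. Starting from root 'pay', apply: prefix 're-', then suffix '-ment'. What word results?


Step 1: Add prefix 're-' to 'pay' = 'repay'
Step 2: Add suffix '-ment' to 'repay' = 'repayment'

repayment


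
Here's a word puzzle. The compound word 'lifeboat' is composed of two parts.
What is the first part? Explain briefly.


Split 'lifeboat' into 'life' + 'boat'. The first part is 'life'.

life


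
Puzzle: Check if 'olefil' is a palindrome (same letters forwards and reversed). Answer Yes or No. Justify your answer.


Forward: 'olefil'
Reversed: 'lifelo'
They differ.

No


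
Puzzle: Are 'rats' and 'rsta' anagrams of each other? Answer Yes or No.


Sorted letters of 'rats': 'arst'
Sorted letters of 'rsta': 'arst'
They match.

Yes


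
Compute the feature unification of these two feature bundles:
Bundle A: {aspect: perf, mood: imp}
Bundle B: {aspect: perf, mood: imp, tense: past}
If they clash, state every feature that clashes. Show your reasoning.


Compare features:
aspect: A=perf vs B=perf -> unified: perf
mood: A=imp vs B=imp -> unified: imp
tense: A=_ vs B=past -> unified: past
No clashes found.

Unified: {aspect: perf, mood: imp, tense: past}


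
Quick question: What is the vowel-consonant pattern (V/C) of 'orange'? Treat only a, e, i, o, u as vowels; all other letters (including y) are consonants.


Letter mapping: o = V, r = C, a = V, n = C, g = C, e = V.

VCVCCV


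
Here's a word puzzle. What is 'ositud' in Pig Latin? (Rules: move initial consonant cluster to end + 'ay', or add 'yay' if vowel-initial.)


'ositud' starts with a vowel, so add 'yay': 'ositudyay'.

ositudyay


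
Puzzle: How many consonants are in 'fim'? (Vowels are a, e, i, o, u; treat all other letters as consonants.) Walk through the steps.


Consonants in 'fim': f, m = 2 consonants.

2


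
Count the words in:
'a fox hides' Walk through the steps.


Split into words: a | fox | hides = 3 words.

3


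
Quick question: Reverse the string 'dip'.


Reverse 'dip' character by character: 'pid'.

pid


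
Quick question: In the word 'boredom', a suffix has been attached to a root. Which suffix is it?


The word 'boredom' = 'bore' (root) + '-dom' (suffix). The suffix is '-dom'.

dom


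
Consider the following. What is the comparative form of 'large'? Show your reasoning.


Apply comparative formation (ends in e: add -r): 'large' -> 'larger'.

larger


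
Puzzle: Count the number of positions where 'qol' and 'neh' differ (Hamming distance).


Alignment:
Position 1: 'q' vs 'n' = DIFFER
Position 2: 'o' vs 'e' = DIFFER
Position 3: 'l' vs 'h' = DIFFER
Total differences: 3

3


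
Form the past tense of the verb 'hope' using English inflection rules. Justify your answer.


Apply rule: Add -d (word ends in -e). 'hope' becomes 'hoped'.

hoped


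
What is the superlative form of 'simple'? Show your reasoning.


Apply superlative formation (ends in e: add -st): 'simple' -> 'simplest'.

simplest


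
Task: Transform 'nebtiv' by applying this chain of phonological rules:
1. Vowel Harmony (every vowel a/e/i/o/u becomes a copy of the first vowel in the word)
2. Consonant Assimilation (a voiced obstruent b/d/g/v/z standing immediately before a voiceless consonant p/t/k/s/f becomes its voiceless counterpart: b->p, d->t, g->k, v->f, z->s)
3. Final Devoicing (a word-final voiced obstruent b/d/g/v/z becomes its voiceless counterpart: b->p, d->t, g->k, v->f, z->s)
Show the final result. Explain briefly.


Starting form: 'nebtiv'
Rule 1: Vowel Harmony: all vowels become 'e' (matching first vowel). 'nebtiv' -> 'nebtev'
Rule 2: Consonant Assimilation: voiced obstruent before voiceless consonant becomes voiceless ('bt' -> 'pt'). 'nebtev' -> 'neptev'
Rule 3: Final Devoicing: word-final voiced obstruent 'v' becomes voiceless 'f'. 'neptev' -> 'neptef'
Final form: 'neptef'

neptef


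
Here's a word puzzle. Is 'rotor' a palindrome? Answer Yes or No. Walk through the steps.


Forward: 'rotor'
Reversed: 'rotor'
They are identical.

Yes


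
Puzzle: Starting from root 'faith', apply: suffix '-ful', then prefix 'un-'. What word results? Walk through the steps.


Step 1: Add suffix '-ful' to 'faith' = 'faithful'
Step 2: Add prefix 'un-' to 'faithful' = 'unfaithful'

unfaithful


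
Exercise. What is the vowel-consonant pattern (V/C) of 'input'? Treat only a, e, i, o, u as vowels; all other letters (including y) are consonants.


Letter mapping: i = V, n = C, p = C, u = V, t = C.

VCCVC


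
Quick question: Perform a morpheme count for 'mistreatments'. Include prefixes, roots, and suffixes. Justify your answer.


Decomposition: mis- (prefix) + treat (root) + -ment (suffix) + -s (plural) = 4 morpheme(s)

4 morphemes


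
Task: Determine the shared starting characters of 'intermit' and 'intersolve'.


Compare from the start: 5 characters match: 'inter'. Mismatch at position 6: 'm' vs 's'.

inter


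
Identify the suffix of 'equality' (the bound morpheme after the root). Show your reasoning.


The word 'equality' = 'equal' (root) + '-ity' (suffix). The suffix is '-ity'.

ity


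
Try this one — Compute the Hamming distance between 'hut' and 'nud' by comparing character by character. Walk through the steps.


Alignment:
Position 1: 'h' vs 'n' = DIFFER
Position 2: 'u' vs 'u' = match
Position 3: 't' vs 'd' = DIFFER
Total differences: 2

2


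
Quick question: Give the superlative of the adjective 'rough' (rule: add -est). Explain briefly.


Apply superlative formation (add -est): 'rough' -> 'roughest'.

roughest


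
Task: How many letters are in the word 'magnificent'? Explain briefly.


Spell out 'magnificent' and number each letter: m(1), a(2), g(3), n(4), i(5), f(6), i(7), c(8), e(9), n(10), t(11). Total: 11 letters.

11


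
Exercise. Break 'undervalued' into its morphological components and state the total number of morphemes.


Step 1: Identify prefix: 'under' (meaning: beneath/insufficient)
Step 2: Identify root: 'value'
Step 3: Identify suffix(es): 'ed'
Decomposition: under- (prefix: beneath/insufficient) + value (root) + -ed (suffix: past)
Total morphemes: 3

3 morphemes (under- (prefix: beneath/insufficient) + value (root) + -ed (suffix: past))


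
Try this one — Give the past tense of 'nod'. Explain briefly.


Apply rule: Double final consonant and add -ed. 'nod' becomes 'nodded'.

nodded


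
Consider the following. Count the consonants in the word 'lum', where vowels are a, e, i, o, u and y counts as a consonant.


Consonants in 'lum': l, m = 2 consonants.

2


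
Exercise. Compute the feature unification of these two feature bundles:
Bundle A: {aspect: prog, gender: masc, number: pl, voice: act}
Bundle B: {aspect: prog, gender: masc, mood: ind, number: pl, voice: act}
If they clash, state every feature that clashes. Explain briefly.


Compare features:
aspect: A=prog vs B=prog -> unified: prog
gender: A=masc vs B=masc -> unified: masc
mood: A=_ vs B=ind -> unified: ind
number: A=pl vs B=pl -> unified: pl
voice: A=act vs B=act -> unified: act
No clashes found.

Unified: {aspect: prog, gender: masc, mood: ind, number: pl, voice: act}


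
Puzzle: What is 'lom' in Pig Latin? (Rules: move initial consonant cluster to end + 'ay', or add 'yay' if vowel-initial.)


'lom': move consonant cluster 'l' to end and add 'ay': 'omlay'.

omlay


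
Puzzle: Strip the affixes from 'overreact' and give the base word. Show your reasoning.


Remove prefix 'over' from 'overreact' to get root 'react'.

react


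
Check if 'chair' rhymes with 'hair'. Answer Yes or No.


Rime (stressed vowel + following sounds) of 'chair': -air = /ɛər/
Rime of 'hair': -air = /ɛər/
/ɛər/ and /ɛər/ are the same ending sound, so the words rhyme.

Yes


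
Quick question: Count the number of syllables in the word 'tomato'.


Break 'tomato' into syllables: to-ma-to -> to | ma | to = 3 syllables

3 syllables


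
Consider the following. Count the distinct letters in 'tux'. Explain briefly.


Unique letters in 'tux': {t, u, x} = 3 distinct letters.

3


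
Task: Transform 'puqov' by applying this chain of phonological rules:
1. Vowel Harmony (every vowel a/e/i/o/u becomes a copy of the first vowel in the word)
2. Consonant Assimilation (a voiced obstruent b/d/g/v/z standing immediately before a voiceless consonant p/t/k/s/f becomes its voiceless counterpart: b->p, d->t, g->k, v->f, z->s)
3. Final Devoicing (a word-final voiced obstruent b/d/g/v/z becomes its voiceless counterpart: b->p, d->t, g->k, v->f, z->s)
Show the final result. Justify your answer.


Starting form: 'puqov'
Rule 1: Vowel Harmony: all vowels become 'u' (matching first vowel). 'puqov' -> 'puquv'
Rule 2: Consonant Assimilation: no voiced obstruent (b/d/g/v/z) stands immediately before a voiceless consonant (p/t/k/s/f). No change.
Rule 3: Final Devoicing: word-final voiced obstruent 'v' becomes voiceless 'f'. 'puquv' -> 'puquf'
Final form: 'puquf'

puquf


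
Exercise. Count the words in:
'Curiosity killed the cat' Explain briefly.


Split into words: Curiosity | killed | the | cat = 4 words.

4


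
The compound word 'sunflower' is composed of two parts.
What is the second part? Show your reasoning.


Split 'sunflower' into 'sun' + 'flower'. The second part is 'flower'.

flower


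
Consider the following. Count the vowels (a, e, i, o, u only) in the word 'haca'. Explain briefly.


Vowels in 'haca': a, a = 2 vowels.

2


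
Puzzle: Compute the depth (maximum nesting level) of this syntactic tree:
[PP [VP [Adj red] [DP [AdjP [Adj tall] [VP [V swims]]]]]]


Count bracket nesting levels:
'[' at pos 0: depth = 1
'[' at pos 4: depth = 2
'[' at pos 8: depth = 3
'[' at pos 18: depth = 3
'[' at pos 22: depth = 4
'[' at pos 28: depth = 5
'[' at pos 39: depth = 5
'[' at pos 43: depth = 6
Maximum depth reached: 6

6


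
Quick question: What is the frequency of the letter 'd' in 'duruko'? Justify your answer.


Letter 'd' in 'duruko': found at position(s) 1 = 1 occurrence(s).

1


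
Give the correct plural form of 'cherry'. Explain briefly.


Apply rule: Change -y to -ies (consonant + y). 'cherry' becomes 'cherries'.

cherries


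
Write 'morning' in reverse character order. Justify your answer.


Reverse 'morning' character by character: 'gninrom'.

gninrom


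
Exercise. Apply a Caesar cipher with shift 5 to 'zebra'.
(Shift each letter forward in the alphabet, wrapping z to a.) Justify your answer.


Shift each letter by 5: z -> e, e -> j, b -> g, r -> w, a -> f. Result: 'ejgwf'.

ejgwf


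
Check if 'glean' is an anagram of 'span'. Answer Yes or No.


Sorted letters of 'glean': 'aegln'
Sorted letters of 'span': 'anps'
They do not match.

No


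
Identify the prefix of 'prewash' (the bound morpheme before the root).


The word 'prewash' = 'pre' (prefix) + 'wash' (root). The prefix is 'pre'.

pre


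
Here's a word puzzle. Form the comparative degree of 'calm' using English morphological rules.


Apply comparative formation (add -er): 'calm' -> 'calmer'.

calmer


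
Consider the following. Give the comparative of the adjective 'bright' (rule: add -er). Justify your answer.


Apply comparative formation (add -er): 'bright' -> 'brighter'.

brighter


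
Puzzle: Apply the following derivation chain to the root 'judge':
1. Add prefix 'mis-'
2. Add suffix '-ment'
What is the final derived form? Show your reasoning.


Step 1: Add prefix 'mis-' to 'judge' = 'misjudge'
Step 2: Add suffix '-ment' to 'misjudge' = 'misjudgment'

misjudgment


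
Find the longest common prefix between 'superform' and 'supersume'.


Compare from the start: 5 characters match: 'super'. Mismatch at position 6: 'f' vs 's'.

super


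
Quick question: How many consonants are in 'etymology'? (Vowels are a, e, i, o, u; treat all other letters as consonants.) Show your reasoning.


Consonants in 'etymology': t, y, m, l, g, y = 6 consonants.

6


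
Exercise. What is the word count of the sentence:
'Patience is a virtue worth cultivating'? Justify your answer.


Split into words: Patience | is | a | virtue | worth | cultivating = 6 words.

6


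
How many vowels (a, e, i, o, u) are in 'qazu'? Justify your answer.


Vowels in 'qazu': a, u = 2 vowels.

2


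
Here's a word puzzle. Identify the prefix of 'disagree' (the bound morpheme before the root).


The word 'disagree' = 'dis' (prefix) + 'agree' (root). The prefix is 'dis'.

dis


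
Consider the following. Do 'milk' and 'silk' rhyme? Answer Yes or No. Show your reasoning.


Rime (stressed vowel + following sounds) of 'milk': -ilk = /ɪlk/
Rime of 'silk': -ilk = /ɪlk/
/ɪlk/ and /ɪlk/ are the same ending sound, so the words rhyme.

Yes


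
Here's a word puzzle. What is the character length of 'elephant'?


Spell out 'elephant' and number each letter: e(1), l(2), e(3), p(4), h(5), a(6), n(7), t(8). Total: 8 letters.

8


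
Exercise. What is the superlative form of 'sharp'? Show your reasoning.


Apply superlative formation (add -est): 'sharp' -> 'sharpest'.

sharpest


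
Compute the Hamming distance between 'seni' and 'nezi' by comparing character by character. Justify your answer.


Alignment:
Position 1: 's' vs 'n' = DIFFER
Position 2: 'e' vs 'e' = match
Position 3: 'n' vs 'z' = DIFFER
Position 4: 'i' vs 'i' = match
Total differences: 2

2


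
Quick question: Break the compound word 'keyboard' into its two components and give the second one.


Split 'keyboard' into 'key' + 'board'. The second part is 'board'.

board


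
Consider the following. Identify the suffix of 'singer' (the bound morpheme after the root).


The word 'singer' = 'sing' (root) + '-er' (suffix). The suffix is '-er'.

er


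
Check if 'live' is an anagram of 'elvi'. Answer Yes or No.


Sorted letters of 'live': 'eilv'
Sorted letters of 'elvi': 'eilv'
They match.

Yes


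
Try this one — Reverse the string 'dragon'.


Reverse 'dragon' character by character: 'nogard'.

nogard


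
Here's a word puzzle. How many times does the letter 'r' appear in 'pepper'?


Letter 'r' in 'pepper': found at position(s) 6 = 1 occurrence(s).

1


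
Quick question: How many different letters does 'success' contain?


Unique letters in 'success': {c, e, s, u} = 4 distinct letters.

4


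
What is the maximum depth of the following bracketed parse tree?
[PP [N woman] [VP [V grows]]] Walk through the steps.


Count bracket nesting levels:
'[' at pos 0: depth = 1
'[' at pos 4: depth = 2
'[' at pos 14: depth = 2
'[' at pos 18: depth = 3
Maximum depth reached: 3

3


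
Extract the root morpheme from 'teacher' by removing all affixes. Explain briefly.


Remove suffix '-er' from 'teacher' to get root 'teach'.

teach


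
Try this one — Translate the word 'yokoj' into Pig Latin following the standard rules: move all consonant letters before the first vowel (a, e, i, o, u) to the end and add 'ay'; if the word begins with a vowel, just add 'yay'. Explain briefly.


'yokoj': move consonant cluster 'y' to end and add 'ay': 'okojyay'.

okojyay


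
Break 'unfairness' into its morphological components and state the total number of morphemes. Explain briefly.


Step 1: Identify prefix: 'un' (meaning: not/reverse)
Step 2: Identify root: 'fair'
Step 3: Identify suffix(es): 'ness'
Decomposition: un- (prefix: not/reverse) + fair (root) + -ness (suffix: state of)
Total morphemes: 3

3 morphemes (un- (prefix: not/reverse) + fair (root) + -ness (suffix: state of))


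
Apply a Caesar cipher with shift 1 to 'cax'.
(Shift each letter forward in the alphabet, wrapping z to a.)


Shift each letter by 1: c -> d, a -> b, x -> y. Result: 'dby'.

dby


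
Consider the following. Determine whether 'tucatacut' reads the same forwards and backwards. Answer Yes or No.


Forward: 'tucatacut'
Reversed: 'tucatacut'
They are identical.

Yes


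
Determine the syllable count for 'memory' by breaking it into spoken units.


Break 'memory' into syllables: mem-o-ry -> mem | o | ry = 3 syllables

3 syllables


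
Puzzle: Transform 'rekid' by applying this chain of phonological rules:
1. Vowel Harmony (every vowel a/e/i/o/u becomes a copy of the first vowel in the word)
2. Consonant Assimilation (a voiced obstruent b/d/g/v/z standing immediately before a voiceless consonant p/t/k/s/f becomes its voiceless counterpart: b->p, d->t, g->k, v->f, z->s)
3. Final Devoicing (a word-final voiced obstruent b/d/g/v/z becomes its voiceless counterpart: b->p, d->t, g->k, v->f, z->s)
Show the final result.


Starting form: 'rekid'
Rule 1: Vowel Harmony: all vowels become 'e' (matching first vowel). 'rekid' -> 'reked'
Rule 2: Consonant Assimilation: no voiced obstruent (b/d/g/v/z) stands immediately before a voiceless consonant (p/t/k/s/f). No change.
Rule 3: Final Devoicing: word-final voiced obstruent 'd' becomes voiceless 't'. 'reked' -> 'reket'
Final form: 'reket'

reket


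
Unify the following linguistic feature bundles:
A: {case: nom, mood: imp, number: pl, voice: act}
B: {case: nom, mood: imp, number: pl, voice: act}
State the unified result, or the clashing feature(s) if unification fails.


Compare features:
case: A=nom vs B=nom -> unified: nom
mood: A=imp vs B=imp -> unified: imp
number: A=pl vs B=pl -> unified: pl
voice: A=act vs B=act -> unified: act
No clashes found.

Unified: {case: nom, mood: imp, number: pl, voice: act}


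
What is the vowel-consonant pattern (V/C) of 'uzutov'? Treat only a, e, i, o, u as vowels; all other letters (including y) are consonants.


Letter mapping: u = V, z = C, u = V, t = C, o = V, v = C.

VCVCVC


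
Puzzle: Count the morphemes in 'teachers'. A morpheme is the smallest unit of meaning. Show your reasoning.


Decomposition: teach (root) + -er (suffix) + -s (plural) = 3 morpheme(s)

3 morphemes
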